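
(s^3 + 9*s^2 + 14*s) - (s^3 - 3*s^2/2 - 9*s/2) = 21*s^2/2 + 37*s/2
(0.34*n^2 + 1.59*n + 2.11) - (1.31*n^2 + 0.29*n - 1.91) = -0.97*n^2 + 1.3*n + 4.02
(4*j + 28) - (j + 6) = 3*j + 22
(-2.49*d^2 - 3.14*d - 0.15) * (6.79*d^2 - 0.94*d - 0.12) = -16.9071*d^4 - 18.98*d^3 + 2.2319*d^2 + 0.5178*d + 0.018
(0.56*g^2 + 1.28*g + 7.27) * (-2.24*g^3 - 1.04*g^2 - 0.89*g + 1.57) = -1.2544*g^5 - 3.4496*g^4 - 18.1144*g^3 - 7.8208*g^2 - 4.4607*g + 11.4139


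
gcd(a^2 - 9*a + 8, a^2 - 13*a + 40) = a - 8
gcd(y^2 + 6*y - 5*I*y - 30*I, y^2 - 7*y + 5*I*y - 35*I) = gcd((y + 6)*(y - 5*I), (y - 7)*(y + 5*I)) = 1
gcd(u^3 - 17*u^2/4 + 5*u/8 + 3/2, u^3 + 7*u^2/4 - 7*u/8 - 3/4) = u^2 - u/4 - 3/8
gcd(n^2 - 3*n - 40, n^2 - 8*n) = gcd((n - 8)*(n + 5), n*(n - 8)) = n - 8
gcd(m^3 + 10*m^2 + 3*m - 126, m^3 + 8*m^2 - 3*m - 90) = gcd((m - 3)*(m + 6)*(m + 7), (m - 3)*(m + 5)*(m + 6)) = m^2 + 3*m - 18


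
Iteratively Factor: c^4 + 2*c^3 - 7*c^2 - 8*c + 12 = (c - 1)*(c^3 + 3*c^2 - 4*c - 12) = (c - 1)*(c + 2)*(c^2 + c - 6) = (c - 1)*(c + 2)*(c + 3)*(c - 2)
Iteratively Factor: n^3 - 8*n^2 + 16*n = (n)*(n^2 - 8*n + 16) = n*(n - 4)*(n - 4)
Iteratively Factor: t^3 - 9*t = (t - 3)*(t^2 + 3*t) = (t - 3)*(t + 3)*(t)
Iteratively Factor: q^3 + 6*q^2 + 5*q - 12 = (q + 4)*(q^2 + 2*q - 3) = (q + 3)*(q + 4)*(q - 1)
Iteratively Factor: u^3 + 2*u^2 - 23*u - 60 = (u + 3)*(u^2 - u - 20) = (u + 3)*(u + 4)*(u - 5)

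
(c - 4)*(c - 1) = c^2 - 5*c + 4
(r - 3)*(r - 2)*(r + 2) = r^3 - 3*r^2 - 4*r + 12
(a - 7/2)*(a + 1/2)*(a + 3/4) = a^3 - 9*a^2/4 - 4*a - 21/16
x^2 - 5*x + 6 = (x - 3)*(x - 2)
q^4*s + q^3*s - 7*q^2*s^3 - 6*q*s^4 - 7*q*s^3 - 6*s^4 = (q - 3*s)*(q + s)*(q + 2*s)*(q*s + s)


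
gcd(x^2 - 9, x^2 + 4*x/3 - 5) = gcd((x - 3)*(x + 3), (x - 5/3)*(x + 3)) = x + 3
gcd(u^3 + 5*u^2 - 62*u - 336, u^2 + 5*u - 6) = u + 6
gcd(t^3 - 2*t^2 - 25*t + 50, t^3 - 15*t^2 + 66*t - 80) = t^2 - 7*t + 10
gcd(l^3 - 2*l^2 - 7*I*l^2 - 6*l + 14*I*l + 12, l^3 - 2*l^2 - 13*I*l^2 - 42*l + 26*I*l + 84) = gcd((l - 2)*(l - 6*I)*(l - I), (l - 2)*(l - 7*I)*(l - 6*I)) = l^2 + l*(-2 - 6*I) + 12*I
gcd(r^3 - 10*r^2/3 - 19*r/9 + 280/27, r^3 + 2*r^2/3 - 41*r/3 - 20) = r + 5/3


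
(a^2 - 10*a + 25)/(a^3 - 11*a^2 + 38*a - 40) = (a - 5)/(a^2 - 6*a + 8)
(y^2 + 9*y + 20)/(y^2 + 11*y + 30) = (y + 4)/(y + 6)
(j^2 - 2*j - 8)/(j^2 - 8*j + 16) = (j + 2)/(j - 4)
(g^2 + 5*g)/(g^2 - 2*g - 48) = g*(g + 5)/(g^2 - 2*g - 48)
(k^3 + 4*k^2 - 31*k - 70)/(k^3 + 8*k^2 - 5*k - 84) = (k^2 - 3*k - 10)/(k^2 + k - 12)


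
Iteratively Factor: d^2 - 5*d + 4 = (d - 1)*(d - 4)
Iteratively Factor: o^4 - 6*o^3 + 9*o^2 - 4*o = (o - 4)*(o^3 - 2*o^2 + o) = o*(o - 4)*(o^2 - 2*o + 1) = o*(o - 4)*(o - 1)*(o - 1)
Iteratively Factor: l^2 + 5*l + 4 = (l + 4)*(l + 1)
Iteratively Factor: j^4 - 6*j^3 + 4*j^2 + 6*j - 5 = (j - 1)*(j^3 - 5*j^2 - j + 5) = (j - 5)*(j - 1)*(j^2 - 1) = (j - 5)*(j - 1)*(j + 1)*(j - 1)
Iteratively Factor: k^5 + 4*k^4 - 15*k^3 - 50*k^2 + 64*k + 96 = (k + 1)*(k^4 + 3*k^3 - 18*k^2 - 32*k + 96) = (k + 1)*(k + 4)*(k^3 - k^2 - 14*k + 24) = (k + 1)*(k + 4)^2*(k^2 - 5*k + 6) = (k - 3)*(k + 1)*(k + 4)^2*(k - 2)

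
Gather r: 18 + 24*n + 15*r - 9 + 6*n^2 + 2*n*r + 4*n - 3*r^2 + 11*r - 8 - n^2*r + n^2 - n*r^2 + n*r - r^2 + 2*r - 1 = 7*n^2 + 28*n + r^2*(-n - 4) + r*(-n^2 + 3*n + 28)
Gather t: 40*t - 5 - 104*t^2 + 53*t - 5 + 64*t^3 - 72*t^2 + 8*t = 64*t^3 - 176*t^2 + 101*t - 10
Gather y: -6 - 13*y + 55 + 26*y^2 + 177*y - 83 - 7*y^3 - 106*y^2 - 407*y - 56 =-7*y^3 - 80*y^2 - 243*y - 90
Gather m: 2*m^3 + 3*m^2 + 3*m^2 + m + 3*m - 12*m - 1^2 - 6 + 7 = 2*m^3 + 6*m^2 - 8*m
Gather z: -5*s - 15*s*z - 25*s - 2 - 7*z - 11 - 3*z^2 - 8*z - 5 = -30*s - 3*z^2 + z*(-15*s - 15) - 18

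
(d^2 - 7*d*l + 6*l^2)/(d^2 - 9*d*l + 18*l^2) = (d - l)/(d - 3*l)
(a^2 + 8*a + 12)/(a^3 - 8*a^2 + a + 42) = (a + 6)/(a^2 - 10*a + 21)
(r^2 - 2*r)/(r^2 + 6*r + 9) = r*(r - 2)/(r^2 + 6*r + 9)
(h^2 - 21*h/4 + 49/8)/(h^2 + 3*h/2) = (8*h^2 - 42*h + 49)/(4*h*(2*h + 3))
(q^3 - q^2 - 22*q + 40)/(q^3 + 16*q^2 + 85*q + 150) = (q^2 - 6*q + 8)/(q^2 + 11*q + 30)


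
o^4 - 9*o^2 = o^2*(o - 3)*(o + 3)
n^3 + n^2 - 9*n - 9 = (n - 3)*(n + 1)*(n + 3)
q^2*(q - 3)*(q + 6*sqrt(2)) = q^4 - 3*q^3 + 6*sqrt(2)*q^3 - 18*sqrt(2)*q^2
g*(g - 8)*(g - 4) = g^3 - 12*g^2 + 32*g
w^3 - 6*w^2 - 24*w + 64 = (w - 8)*(w - 2)*(w + 4)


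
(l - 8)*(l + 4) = l^2 - 4*l - 32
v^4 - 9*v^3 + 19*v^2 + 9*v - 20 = (v - 5)*(v - 4)*(v - 1)*(v + 1)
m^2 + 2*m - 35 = (m - 5)*(m + 7)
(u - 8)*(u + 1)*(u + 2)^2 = u^4 - 3*u^3 - 32*u^2 - 60*u - 32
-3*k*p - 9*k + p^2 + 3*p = (-3*k + p)*(p + 3)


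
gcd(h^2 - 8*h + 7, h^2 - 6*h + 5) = h - 1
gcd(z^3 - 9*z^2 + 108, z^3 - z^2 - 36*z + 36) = z - 6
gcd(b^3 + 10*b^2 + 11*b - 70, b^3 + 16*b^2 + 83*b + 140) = b^2 + 12*b + 35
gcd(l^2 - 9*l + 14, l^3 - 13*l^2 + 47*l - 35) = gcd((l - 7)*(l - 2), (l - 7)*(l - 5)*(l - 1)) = l - 7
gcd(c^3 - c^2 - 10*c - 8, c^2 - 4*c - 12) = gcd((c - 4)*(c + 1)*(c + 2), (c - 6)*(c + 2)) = c + 2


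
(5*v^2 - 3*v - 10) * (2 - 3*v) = -15*v^3 + 19*v^2 + 24*v - 20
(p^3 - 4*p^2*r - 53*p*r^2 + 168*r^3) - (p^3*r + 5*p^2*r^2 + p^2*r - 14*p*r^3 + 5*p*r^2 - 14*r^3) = -p^3*r + p^3 - 5*p^2*r^2 - 5*p^2*r + 14*p*r^3 - 58*p*r^2 + 182*r^3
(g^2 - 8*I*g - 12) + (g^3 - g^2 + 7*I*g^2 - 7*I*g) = g^3 + 7*I*g^2 - 15*I*g - 12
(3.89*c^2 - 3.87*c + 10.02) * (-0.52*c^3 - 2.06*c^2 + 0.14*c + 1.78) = -2.0228*c^5 - 6.001*c^4 + 3.3064*c^3 - 14.2588*c^2 - 5.4858*c + 17.8356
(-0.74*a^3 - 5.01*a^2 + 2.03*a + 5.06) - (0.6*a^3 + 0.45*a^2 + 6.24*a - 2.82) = -1.34*a^3 - 5.46*a^2 - 4.21*a + 7.88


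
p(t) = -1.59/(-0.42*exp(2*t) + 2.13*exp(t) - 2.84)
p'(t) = -1.59*(0.84*exp(2*t) - 2.13*exp(t))/(-0.42*exp(2*t) + 2.13*exp(t) - 2.84)^2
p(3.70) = 0.00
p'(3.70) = -0.01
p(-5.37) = 0.56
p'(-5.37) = 0.00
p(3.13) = 0.01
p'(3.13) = -0.02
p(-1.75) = 0.64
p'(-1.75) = 0.09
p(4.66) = 0.00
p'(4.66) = -0.00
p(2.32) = 0.06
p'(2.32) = -0.17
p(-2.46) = 0.60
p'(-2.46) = 0.04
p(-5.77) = 0.56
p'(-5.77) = 0.00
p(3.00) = 0.01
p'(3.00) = -0.03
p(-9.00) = 0.56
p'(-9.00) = 0.00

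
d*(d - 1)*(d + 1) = d^3 - d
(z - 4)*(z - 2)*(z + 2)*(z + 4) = z^4 - 20*z^2 + 64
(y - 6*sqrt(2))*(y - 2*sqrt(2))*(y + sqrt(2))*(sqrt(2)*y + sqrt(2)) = sqrt(2)*y^4 - 14*y^3 + sqrt(2)*y^3 - 14*y^2 + 8*sqrt(2)*y^2 + 8*sqrt(2)*y + 48*y + 48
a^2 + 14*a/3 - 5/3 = (a - 1/3)*(a + 5)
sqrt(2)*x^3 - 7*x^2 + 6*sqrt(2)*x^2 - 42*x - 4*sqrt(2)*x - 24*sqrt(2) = (x + 6)*(x - 4*sqrt(2))*(sqrt(2)*x + 1)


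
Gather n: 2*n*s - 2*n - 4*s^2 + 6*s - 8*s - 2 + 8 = n*(2*s - 2) - 4*s^2 - 2*s + 6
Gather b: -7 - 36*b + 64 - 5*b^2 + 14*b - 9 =-5*b^2 - 22*b + 48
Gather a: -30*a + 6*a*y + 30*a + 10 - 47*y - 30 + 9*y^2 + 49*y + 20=6*a*y + 9*y^2 + 2*y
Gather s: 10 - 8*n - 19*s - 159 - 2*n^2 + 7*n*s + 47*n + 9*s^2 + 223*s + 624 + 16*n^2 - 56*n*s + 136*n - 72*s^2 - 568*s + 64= 14*n^2 + 175*n - 63*s^2 + s*(-49*n - 364) + 539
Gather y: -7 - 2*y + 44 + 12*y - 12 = 10*y + 25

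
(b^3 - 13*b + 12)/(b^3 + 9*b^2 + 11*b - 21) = (b^2 + b - 12)/(b^2 + 10*b + 21)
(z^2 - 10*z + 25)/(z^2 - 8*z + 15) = (z - 5)/(z - 3)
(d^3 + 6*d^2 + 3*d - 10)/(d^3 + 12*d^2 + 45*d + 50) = (d - 1)/(d + 5)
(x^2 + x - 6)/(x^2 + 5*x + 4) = (x^2 + x - 6)/(x^2 + 5*x + 4)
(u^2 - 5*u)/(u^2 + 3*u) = (u - 5)/(u + 3)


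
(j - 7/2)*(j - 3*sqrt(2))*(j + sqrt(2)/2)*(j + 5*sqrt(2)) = j^4 - 7*j^3/2 + 5*sqrt(2)*j^3/2 - 28*j^2 - 35*sqrt(2)*j^2/4 - 15*sqrt(2)*j + 98*j + 105*sqrt(2)/2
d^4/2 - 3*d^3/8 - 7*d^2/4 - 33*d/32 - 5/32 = (d/2 + 1/2)*(d - 5/2)*(d + 1/4)*(d + 1/2)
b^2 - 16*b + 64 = (b - 8)^2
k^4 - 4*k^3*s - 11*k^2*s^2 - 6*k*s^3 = k*(k - 6*s)*(k + s)^2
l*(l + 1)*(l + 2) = l^3 + 3*l^2 + 2*l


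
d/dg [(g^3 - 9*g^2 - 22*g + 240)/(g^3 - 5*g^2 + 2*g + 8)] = 4*(g^4 + 12*g^3 - 206*g^2 + 564*g - 164)/(g^6 - 10*g^5 + 29*g^4 - 4*g^3 - 76*g^2 + 32*g + 64)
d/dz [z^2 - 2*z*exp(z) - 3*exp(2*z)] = -2*z*exp(z) + 2*z - 6*exp(2*z) - 2*exp(z)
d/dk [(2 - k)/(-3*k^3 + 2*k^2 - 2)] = (3*k^3 - 2*k^2 - k*(k - 2)*(9*k - 4) + 2)/(3*k^3 - 2*k^2 + 2)^2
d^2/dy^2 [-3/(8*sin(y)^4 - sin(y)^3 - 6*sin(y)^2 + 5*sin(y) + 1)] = 3*(1024*sin(y)^8 - 184*sin(y)^7 - 1847*sin(y)^6 + 266*sin(y)^5 + 858*sin(y)^4 - 337*sin(y)^3 - 41*sin(y)^2 + 169*sin(y) - 62)/(8*sin(y)^4 - sin(y)^3 - 6*sin(y)^2 + 5*sin(y) + 1)^3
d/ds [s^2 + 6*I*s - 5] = 2*s + 6*I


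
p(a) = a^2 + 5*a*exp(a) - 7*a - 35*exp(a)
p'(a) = 5*a*exp(a) + 2*a - 30*exp(a) - 7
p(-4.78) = 55.81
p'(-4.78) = -17.01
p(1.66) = -149.29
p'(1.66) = -117.81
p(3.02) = -419.80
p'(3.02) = -306.28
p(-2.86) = 25.38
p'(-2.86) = -15.26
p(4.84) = -1376.32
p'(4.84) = -730.84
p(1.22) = -104.94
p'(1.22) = -85.51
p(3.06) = -432.21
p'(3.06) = -314.40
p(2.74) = -341.55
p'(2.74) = -253.96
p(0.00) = -35.00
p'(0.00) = -37.00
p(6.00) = -2023.14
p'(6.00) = 5.00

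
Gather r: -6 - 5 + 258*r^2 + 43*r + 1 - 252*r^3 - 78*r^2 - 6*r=-252*r^3 + 180*r^2 + 37*r - 10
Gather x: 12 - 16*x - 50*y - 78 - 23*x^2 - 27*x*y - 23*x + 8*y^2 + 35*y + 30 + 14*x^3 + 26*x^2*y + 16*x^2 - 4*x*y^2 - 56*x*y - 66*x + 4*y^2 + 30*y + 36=14*x^3 + x^2*(26*y - 7) + x*(-4*y^2 - 83*y - 105) + 12*y^2 + 15*y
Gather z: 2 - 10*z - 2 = -10*z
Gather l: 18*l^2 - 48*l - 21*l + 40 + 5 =18*l^2 - 69*l + 45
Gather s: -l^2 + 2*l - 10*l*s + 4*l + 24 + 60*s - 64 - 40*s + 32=-l^2 + 6*l + s*(20 - 10*l) - 8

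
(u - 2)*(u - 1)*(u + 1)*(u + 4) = u^4 + 2*u^3 - 9*u^2 - 2*u + 8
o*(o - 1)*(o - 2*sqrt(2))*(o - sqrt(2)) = o^4 - 3*sqrt(2)*o^3 - o^3 + 4*o^2 + 3*sqrt(2)*o^2 - 4*o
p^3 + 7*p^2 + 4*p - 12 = (p - 1)*(p + 2)*(p + 6)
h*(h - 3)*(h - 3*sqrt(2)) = h^3 - 3*sqrt(2)*h^2 - 3*h^2 + 9*sqrt(2)*h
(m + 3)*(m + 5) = m^2 + 8*m + 15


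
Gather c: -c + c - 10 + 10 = 0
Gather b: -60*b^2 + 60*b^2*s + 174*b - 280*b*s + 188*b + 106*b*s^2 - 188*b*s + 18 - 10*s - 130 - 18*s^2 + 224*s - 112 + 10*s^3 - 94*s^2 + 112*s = b^2*(60*s - 60) + b*(106*s^2 - 468*s + 362) + 10*s^3 - 112*s^2 + 326*s - 224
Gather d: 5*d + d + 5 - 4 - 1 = 6*d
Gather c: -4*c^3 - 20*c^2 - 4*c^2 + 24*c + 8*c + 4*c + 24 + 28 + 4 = -4*c^3 - 24*c^2 + 36*c + 56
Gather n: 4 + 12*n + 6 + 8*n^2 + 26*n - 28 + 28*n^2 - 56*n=36*n^2 - 18*n - 18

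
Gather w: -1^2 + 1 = 0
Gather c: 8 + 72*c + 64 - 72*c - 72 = 0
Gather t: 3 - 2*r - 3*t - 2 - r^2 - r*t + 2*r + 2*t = -r^2 + t*(-r - 1) + 1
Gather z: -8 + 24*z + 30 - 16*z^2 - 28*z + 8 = -16*z^2 - 4*z + 30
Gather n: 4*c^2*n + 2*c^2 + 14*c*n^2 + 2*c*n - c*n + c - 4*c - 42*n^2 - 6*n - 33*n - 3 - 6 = 2*c^2 - 3*c + n^2*(14*c - 42) + n*(4*c^2 + c - 39) - 9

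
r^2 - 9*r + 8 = (r - 8)*(r - 1)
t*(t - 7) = t^2 - 7*t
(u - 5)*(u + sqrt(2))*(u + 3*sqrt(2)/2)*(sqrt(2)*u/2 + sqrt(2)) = sqrt(2)*u^4/2 - 3*sqrt(2)*u^3/2 + 5*u^3/2 - 15*u^2/2 - 7*sqrt(2)*u^2/2 - 25*u - 9*sqrt(2)*u/2 - 15*sqrt(2)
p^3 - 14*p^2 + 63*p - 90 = (p - 6)*(p - 5)*(p - 3)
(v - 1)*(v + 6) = v^2 + 5*v - 6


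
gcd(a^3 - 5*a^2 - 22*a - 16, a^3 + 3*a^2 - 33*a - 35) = a + 1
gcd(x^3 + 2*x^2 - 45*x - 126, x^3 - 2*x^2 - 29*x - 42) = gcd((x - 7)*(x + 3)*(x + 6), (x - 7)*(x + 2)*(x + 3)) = x^2 - 4*x - 21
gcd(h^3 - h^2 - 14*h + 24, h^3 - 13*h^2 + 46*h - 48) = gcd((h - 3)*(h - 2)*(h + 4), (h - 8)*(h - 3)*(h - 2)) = h^2 - 5*h + 6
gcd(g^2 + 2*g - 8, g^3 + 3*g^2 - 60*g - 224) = g + 4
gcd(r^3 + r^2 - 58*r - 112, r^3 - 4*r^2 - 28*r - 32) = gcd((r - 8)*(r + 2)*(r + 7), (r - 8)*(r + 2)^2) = r^2 - 6*r - 16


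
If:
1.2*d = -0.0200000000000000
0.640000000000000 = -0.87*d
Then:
No Solution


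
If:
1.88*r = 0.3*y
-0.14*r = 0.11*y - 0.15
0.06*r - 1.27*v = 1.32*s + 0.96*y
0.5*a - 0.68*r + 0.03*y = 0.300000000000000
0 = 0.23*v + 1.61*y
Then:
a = 0.78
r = 0.18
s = 6.82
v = -7.93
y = 1.13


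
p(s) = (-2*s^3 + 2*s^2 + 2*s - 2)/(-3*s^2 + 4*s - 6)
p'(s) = (6*s - 4)*(-2*s^3 + 2*s^2 + 2*s - 2)/(-3*s^2 + 4*s - 6)^2 + (-6*s^2 + 4*s + 2)/(-3*s^2 + 4*s - 6) = 2*(3*s^4 - 8*s^3 + 25*s^2 - 18*s - 2)/(9*s^4 - 24*s^3 + 52*s^2 - 48*s + 36)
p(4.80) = 3.00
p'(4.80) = 0.76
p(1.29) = 0.07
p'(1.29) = 0.44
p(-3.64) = -1.88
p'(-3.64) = 0.72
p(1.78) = 0.40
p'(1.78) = 0.86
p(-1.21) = -0.13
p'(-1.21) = 0.66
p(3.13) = 1.64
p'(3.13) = 0.88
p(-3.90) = -2.07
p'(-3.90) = 0.72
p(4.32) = 2.62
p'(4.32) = 0.79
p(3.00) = 1.52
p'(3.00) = 0.89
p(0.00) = 0.33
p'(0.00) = -0.11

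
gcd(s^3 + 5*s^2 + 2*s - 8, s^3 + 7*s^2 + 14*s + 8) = s^2 + 6*s + 8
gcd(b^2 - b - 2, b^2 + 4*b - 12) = b - 2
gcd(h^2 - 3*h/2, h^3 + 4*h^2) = h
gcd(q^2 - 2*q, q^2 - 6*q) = q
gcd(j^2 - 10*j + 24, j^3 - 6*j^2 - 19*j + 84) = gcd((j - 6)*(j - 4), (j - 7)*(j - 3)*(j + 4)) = 1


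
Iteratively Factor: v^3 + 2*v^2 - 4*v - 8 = (v - 2)*(v^2 + 4*v + 4) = (v - 2)*(v + 2)*(v + 2)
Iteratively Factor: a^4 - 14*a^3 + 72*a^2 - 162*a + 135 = (a - 3)*(a^3 - 11*a^2 + 39*a - 45) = (a - 3)^2*(a^2 - 8*a + 15) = (a - 5)*(a - 3)^2*(a - 3)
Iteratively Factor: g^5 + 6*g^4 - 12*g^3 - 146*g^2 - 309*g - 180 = (g + 4)*(g^4 + 2*g^3 - 20*g^2 - 66*g - 45) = (g + 3)*(g + 4)*(g^3 - g^2 - 17*g - 15) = (g + 1)*(g + 3)*(g + 4)*(g^2 - 2*g - 15) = (g - 5)*(g + 1)*(g + 3)*(g + 4)*(g + 3)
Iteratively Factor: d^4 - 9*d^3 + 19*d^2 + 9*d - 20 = (d + 1)*(d^3 - 10*d^2 + 29*d - 20) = (d - 1)*(d + 1)*(d^2 - 9*d + 20) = (d - 5)*(d - 1)*(d + 1)*(d - 4)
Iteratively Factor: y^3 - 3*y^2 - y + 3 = (y - 1)*(y^2 - 2*y - 3) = (y - 1)*(y + 1)*(y - 3)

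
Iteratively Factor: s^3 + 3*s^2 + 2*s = (s + 2)*(s^2 + s) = s*(s + 2)*(s + 1)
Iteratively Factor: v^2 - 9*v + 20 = (v - 4)*(v - 5)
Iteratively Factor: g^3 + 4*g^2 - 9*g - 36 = (g + 4)*(g^2 - 9) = (g - 3)*(g + 4)*(g + 3)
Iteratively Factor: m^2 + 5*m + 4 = (m + 1)*(m + 4)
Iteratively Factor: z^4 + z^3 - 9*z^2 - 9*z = (z - 3)*(z^3 + 4*z^2 + 3*z) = z*(z - 3)*(z^2 + 4*z + 3) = z*(z - 3)*(z + 3)*(z + 1)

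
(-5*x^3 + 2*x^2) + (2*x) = -5*x^3 + 2*x^2 + 2*x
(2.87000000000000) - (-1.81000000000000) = 4.68000000000000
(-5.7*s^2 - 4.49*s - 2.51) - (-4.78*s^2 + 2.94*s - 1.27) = -0.92*s^2 - 7.43*s - 1.24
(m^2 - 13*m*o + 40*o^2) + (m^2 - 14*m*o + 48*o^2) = 2*m^2 - 27*m*o + 88*o^2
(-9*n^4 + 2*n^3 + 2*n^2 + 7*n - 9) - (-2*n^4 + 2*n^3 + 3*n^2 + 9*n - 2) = -7*n^4 - n^2 - 2*n - 7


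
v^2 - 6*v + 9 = (v - 3)^2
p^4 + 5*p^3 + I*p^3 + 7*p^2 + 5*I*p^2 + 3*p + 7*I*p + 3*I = (p + 1)^2*(p + 3)*(p + I)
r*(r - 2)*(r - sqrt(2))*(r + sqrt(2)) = r^4 - 2*r^3 - 2*r^2 + 4*r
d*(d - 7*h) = d^2 - 7*d*h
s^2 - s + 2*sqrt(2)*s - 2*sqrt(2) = (s - 1)*(s + 2*sqrt(2))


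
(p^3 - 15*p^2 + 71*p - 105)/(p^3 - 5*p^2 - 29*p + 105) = (p - 5)/(p + 5)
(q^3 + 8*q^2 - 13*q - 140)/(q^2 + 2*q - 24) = (q^2 + 12*q + 35)/(q + 6)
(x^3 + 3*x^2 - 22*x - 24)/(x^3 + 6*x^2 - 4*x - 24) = (x^2 - 3*x - 4)/(x^2 - 4)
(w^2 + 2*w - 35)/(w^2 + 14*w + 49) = (w - 5)/(w + 7)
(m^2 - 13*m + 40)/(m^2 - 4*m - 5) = (m - 8)/(m + 1)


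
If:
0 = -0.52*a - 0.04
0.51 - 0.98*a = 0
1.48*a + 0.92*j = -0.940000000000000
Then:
No Solution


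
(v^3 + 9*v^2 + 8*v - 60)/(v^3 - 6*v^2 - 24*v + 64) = (v^2 + 11*v + 30)/(v^2 - 4*v - 32)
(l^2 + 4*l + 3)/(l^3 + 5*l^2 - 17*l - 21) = (l + 3)/(l^2 + 4*l - 21)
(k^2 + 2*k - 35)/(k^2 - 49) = (k - 5)/(k - 7)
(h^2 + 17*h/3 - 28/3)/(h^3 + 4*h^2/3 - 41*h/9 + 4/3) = 3*(h + 7)/(3*h^2 + 8*h - 3)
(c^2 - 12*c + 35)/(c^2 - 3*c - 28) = (c - 5)/(c + 4)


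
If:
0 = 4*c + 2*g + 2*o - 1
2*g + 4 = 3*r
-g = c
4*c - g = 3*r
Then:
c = 4/7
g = -4/7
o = -1/14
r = 20/21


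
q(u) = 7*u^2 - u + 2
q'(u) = 14*u - 1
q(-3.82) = 107.97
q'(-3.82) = -54.48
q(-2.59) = 51.55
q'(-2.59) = -37.26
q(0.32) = 2.40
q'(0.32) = 3.48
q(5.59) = 215.15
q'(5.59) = 77.26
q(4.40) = 133.12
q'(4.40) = 60.60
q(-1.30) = 15.13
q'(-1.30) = -19.20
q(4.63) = 147.43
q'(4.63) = 63.82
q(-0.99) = 9.85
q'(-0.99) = -14.86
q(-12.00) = 1022.00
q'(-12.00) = -169.00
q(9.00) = 560.00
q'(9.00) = 125.00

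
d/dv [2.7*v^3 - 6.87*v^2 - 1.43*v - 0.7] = 8.1*v^2 - 13.74*v - 1.43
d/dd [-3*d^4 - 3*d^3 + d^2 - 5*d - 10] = -12*d^3 - 9*d^2 + 2*d - 5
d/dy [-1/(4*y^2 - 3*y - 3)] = (8*y - 3)/(-4*y^2 + 3*y + 3)^2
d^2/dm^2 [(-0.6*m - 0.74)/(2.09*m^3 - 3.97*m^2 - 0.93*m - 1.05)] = (-15.72516*m^5 - 8.918448*m^4 + 76.994512*m^3 - 77.148768*m^2 - 11.129904*m + 6.061128)/(9.129329*m^9 - 52.024071*m^8 + 86.633844*m^7 - 30.031354*m^6 + 13.723002*m^5 - 47.702484*m^4 - 17.151912*m^3 - 15.85521*m^2 - 3.075975*m - 1.157625)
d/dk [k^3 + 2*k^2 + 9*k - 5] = 3*k^2 + 4*k + 9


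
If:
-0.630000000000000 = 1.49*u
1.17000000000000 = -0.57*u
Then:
No Solution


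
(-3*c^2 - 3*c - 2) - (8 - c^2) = -2*c^2 - 3*c - 10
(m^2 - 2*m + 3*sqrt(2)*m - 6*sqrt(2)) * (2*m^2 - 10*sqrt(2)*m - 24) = 2*m^4 - 4*sqrt(2)*m^3 - 4*m^3 - 84*m^2 + 8*sqrt(2)*m^2 - 72*sqrt(2)*m + 168*m + 144*sqrt(2)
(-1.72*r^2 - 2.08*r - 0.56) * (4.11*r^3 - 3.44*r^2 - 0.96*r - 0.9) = -7.0692*r^5 - 2.632*r^4 + 6.5048*r^3 + 5.4712*r^2 + 2.4096*r + 0.504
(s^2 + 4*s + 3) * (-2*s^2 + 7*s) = -2*s^4 - s^3 + 22*s^2 + 21*s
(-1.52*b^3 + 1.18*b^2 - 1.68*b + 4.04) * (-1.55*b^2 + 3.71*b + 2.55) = 2.356*b^5 - 7.4682*b^4 + 3.1058*b^3 - 9.4858*b^2 + 10.7044*b + 10.302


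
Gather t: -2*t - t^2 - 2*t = -t^2 - 4*t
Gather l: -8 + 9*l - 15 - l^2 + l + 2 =-l^2 + 10*l - 21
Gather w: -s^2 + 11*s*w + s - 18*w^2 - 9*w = -s^2 + s - 18*w^2 + w*(11*s - 9)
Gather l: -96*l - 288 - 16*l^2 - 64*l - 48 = -16*l^2 - 160*l - 336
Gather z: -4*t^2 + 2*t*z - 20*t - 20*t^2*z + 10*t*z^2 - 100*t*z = -4*t^2 + 10*t*z^2 - 20*t + z*(-20*t^2 - 98*t)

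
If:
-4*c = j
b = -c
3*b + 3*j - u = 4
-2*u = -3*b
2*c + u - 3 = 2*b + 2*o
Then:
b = 8/27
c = -8/27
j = 32/27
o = -101/54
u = 4/9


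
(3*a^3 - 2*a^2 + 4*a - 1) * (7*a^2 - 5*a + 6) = 21*a^5 - 29*a^4 + 56*a^3 - 39*a^2 + 29*a - 6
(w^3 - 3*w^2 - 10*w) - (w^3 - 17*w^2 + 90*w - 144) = 14*w^2 - 100*w + 144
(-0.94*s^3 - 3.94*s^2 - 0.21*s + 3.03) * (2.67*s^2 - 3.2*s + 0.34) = -2.5098*s^5 - 7.5118*s^4 + 11.7277*s^3 + 7.4225*s^2 - 9.7674*s + 1.0302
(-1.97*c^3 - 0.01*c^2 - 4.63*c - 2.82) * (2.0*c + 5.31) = -3.94*c^4 - 10.4807*c^3 - 9.3131*c^2 - 30.2253*c - 14.9742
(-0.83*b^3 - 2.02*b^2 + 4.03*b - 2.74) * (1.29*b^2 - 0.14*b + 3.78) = -1.0707*b^5 - 2.4896*b^4 + 2.3441*b^3 - 11.7344*b^2 + 15.617*b - 10.3572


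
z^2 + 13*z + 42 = (z + 6)*(z + 7)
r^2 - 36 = (r - 6)*(r + 6)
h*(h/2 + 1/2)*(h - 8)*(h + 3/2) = h^4/2 - 11*h^3/4 - 37*h^2/4 - 6*h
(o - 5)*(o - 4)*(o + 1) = o^3 - 8*o^2 + 11*o + 20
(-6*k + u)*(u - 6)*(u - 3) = -6*k*u^2 + 54*k*u - 108*k + u^3 - 9*u^2 + 18*u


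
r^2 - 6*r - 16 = (r - 8)*(r + 2)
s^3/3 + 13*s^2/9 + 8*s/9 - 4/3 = (s/3 + 1)*(s - 2/3)*(s + 2)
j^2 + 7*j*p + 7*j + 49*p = (j + 7)*(j + 7*p)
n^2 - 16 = (n - 4)*(n + 4)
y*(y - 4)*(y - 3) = y^3 - 7*y^2 + 12*y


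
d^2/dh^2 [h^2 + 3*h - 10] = 2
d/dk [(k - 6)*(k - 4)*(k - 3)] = 3*k^2 - 26*k + 54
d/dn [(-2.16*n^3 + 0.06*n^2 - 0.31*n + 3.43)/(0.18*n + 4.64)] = (-0.7776*n^3 - 30.0564*n^2 + 0.5568*n - 2.0558)/(0.0324*n^2 + 1.6704*n + 21.5296)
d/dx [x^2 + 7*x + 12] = 2*x + 7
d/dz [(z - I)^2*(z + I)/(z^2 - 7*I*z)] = (z^4 - 14*I*z^3 - 8*z^2 + 2*I*z + 7)/(z^2*(z^2 - 14*I*z - 49))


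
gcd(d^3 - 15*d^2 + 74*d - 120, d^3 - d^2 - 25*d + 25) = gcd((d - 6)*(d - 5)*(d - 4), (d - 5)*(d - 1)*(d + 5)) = d - 5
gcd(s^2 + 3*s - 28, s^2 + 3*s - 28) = s^2 + 3*s - 28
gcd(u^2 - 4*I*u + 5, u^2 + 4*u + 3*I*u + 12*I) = 1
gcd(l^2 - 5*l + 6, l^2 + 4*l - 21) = l - 3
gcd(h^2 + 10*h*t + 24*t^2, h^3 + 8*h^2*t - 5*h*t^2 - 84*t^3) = h + 4*t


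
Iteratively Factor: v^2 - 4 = (v - 2)*(v + 2)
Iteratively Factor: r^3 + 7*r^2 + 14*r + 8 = (r + 2)*(r^2 + 5*r + 4) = (r + 2)*(r + 4)*(r + 1)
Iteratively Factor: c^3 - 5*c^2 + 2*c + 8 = (c - 4)*(c^2 - c - 2) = (c - 4)*(c + 1)*(c - 2)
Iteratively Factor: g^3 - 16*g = (g + 4)*(g^2 - 4*g) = g*(g + 4)*(g - 4)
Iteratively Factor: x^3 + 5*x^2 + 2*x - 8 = (x + 4)*(x^2 + x - 2) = (x - 1)*(x + 4)*(x + 2)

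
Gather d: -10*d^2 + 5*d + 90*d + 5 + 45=-10*d^2 + 95*d + 50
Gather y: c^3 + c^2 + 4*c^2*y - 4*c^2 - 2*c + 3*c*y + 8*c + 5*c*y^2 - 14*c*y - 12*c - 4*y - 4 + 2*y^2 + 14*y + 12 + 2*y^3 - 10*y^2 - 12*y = c^3 - 3*c^2 - 6*c + 2*y^3 + y^2*(5*c - 8) + y*(4*c^2 - 11*c - 2) + 8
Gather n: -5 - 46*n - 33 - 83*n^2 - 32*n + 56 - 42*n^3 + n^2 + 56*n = -42*n^3 - 82*n^2 - 22*n + 18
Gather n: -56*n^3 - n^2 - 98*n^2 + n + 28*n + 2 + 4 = -56*n^3 - 99*n^2 + 29*n + 6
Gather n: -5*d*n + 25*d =-5*d*n + 25*d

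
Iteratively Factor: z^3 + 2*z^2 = (z + 2)*(z^2) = z*(z + 2)*(z)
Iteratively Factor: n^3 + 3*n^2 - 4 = (n - 1)*(n^2 + 4*n + 4) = (n - 1)*(n + 2)*(n + 2)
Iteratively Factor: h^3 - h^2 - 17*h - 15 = (h + 3)*(h^2 - 4*h - 5) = (h + 1)*(h + 3)*(h - 5)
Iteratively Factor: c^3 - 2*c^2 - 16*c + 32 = (c - 4)*(c^2 + 2*c - 8) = (c - 4)*(c - 2)*(c + 4)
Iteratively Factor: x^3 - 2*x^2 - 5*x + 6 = (x - 3)*(x^2 + x - 2) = (x - 3)*(x - 1)*(x + 2)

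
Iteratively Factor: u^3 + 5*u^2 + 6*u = (u)*(u^2 + 5*u + 6) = u*(u + 3)*(u + 2)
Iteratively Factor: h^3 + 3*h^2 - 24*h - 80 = (h + 4)*(h^2 - h - 20) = (h - 5)*(h + 4)*(h + 4)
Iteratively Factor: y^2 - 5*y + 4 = (y - 4)*(y - 1)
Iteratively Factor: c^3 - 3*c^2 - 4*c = (c - 4)*(c^2 + c) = (c - 4)*(c + 1)*(c)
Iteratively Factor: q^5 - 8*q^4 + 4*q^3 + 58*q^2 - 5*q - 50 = (q + 1)*(q^4 - 9*q^3 + 13*q^2 + 45*q - 50) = (q - 5)*(q + 1)*(q^3 - 4*q^2 - 7*q + 10) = (q - 5)*(q + 1)*(q + 2)*(q^2 - 6*q + 5) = (q - 5)*(q - 1)*(q + 1)*(q + 2)*(q - 5)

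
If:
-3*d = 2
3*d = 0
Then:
No Solution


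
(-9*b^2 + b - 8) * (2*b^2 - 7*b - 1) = -18*b^4 + 65*b^3 - 14*b^2 + 55*b + 8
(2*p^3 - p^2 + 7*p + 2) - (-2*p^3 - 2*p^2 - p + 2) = 4*p^3 + p^2 + 8*p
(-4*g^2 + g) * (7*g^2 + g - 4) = -28*g^4 + 3*g^3 + 17*g^2 - 4*g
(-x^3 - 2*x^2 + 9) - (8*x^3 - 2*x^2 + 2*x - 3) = -9*x^3 - 2*x + 12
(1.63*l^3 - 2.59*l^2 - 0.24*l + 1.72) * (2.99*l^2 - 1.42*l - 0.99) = 4.8737*l^5 - 10.0587*l^4 + 1.3465*l^3 + 8.0477*l^2 - 2.2048*l - 1.7028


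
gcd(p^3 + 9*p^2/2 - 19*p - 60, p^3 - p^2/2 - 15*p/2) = p + 5/2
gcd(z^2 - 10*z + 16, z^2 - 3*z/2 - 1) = z - 2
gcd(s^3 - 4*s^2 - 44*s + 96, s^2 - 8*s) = s - 8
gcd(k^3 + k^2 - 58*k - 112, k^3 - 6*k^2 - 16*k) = k^2 - 6*k - 16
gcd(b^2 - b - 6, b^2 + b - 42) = 1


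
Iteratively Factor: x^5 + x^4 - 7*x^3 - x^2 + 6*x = (x + 3)*(x^4 - 2*x^3 - x^2 + 2*x) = x*(x + 3)*(x^3 - 2*x^2 - x + 2) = x*(x + 1)*(x + 3)*(x^2 - 3*x + 2) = x*(x - 2)*(x + 1)*(x + 3)*(x - 1)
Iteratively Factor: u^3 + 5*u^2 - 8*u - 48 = (u + 4)*(u^2 + u - 12) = (u + 4)^2*(u - 3)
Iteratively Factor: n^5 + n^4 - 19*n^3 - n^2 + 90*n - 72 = (n + 3)*(n^4 - 2*n^3 - 13*n^2 + 38*n - 24) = (n - 1)*(n + 3)*(n^3 - n^2 - 14*n + 24) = (n - 3)*(n - 1)*(n + 3)*(n^2 + 2*n - 8) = (n - 3)*(n - 1)*(n + 3)*(n + 4)*(n - 2)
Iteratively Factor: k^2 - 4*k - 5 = (k + 1)*(k - 5)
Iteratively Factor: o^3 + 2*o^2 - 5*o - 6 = (o + 1)*(o^2 + o - 6) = (o - 2)*(o + 1)*(o + 3)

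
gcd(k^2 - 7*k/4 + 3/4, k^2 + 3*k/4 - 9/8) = k - 3/4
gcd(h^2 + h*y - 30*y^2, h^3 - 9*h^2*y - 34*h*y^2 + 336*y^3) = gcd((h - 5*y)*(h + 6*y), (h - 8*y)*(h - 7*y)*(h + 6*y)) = h + 6*y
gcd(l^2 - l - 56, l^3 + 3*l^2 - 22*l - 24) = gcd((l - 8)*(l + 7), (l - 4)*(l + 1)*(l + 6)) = 1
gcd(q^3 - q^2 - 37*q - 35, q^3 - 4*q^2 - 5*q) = q + 1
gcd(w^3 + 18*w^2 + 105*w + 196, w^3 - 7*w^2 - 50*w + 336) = w + 7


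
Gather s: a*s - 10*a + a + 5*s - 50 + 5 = -9*a + s*(a + 5) - 45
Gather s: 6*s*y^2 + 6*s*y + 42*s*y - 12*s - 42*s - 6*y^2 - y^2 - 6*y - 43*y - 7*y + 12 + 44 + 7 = s*(6*y^2 + 48*y - 54) - 7*y^2 - 56*y + 63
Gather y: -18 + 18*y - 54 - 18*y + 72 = 0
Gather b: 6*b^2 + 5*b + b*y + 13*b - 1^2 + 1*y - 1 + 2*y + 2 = 6*b^2 + b*(y + 18) + 3*y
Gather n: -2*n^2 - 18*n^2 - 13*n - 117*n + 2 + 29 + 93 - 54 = -20*n^2 - 130*n + 70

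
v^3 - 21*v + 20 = (v - 4)*(v - 1)*(v + 5)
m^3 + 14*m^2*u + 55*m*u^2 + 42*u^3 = (m + u)*(m + 6*u)*(m + 7*u)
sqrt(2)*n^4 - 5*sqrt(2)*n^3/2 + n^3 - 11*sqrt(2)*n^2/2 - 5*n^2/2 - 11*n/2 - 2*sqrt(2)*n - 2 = (n - 4)*(n + 1/2)*(n + sqrt(2)/2)*(sqrt(2)*n + sqrt(2))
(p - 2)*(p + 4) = p^2 + 2*p - 8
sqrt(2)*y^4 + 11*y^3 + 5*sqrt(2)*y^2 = y^2*(y + 5*sqrt(2))*(sqrt(2)*y + 1)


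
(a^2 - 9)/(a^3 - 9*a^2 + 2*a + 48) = (a + 3)/(a^2 - 6*a - 16)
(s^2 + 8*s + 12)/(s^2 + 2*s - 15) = (s^2 + 8*s + 12)/(s^2 + 2*s - 15)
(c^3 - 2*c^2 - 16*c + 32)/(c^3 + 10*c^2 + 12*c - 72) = (c^2 - 16)/(c^2 + 12*c + 36)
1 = 1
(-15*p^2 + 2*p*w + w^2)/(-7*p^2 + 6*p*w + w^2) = (-15*p^2 + 2*p*w + w^2)/(-7*p^2 + 6*p*w + w^2)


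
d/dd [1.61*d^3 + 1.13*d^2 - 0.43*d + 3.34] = 4.83*d^2 + 2.26*d - 0.43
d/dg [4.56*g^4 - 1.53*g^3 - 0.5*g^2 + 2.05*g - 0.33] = 18.24*g^3 - 4.59*g^2 - 1.0*g + 2.05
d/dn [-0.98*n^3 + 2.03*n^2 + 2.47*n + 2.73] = -2.94*n^2 + 4.06*n + 2.47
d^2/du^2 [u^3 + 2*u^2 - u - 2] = 6*u + 4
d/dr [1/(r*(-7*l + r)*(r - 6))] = (r*(7*l - r) - r*(r - 6) + (7*l - r)*(r - 6))/(r^2*(7*l - r)^2*(r - 6)^2)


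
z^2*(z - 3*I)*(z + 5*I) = z^4 + 2*I*z^3 + 15*z^2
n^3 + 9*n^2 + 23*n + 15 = (n + 1)*(n + 3)*(n + 5)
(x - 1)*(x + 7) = x^2 + 6*x - 7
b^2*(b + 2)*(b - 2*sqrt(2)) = b^4 - 2*sqrt(2)*b^3 + 2*b^3 - 4*sqrt(2)*b^2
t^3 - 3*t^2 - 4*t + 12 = (t - 3)*(t - 2)*(t + 2)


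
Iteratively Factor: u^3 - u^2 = (u)*(u^2 - u) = u^2*(u - 1)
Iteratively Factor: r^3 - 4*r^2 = (r)*(r^2 - 4*r) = r^2*(r - 4)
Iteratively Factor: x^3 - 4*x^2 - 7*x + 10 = (x - 5)*(x^2 + x - 2) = (x - 5)*(x - 1)*(x + 2)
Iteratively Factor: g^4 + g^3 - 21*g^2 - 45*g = (g - 5)*(g^3 + 6*g^2 + 9*g) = (g - 5)*(g + 3)*(g^2 + 3*g) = g*(g - 5)*(g + 3)*(g + 3)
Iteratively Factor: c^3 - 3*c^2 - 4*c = (c + 1)*(c^2 - 4*c) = (c - 4)*(c + 1)*(c)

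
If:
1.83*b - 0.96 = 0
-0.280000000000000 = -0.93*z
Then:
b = 0.52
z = 0.30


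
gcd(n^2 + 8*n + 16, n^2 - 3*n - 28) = n + 4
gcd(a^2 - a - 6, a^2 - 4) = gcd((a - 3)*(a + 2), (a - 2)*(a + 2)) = a + 2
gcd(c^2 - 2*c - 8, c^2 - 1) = 1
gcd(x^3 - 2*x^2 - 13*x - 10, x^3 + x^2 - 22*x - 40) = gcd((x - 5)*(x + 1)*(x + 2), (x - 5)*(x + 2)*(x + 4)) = x^2 - 3*x - 10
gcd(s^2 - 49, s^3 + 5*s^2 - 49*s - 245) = s^2 - 49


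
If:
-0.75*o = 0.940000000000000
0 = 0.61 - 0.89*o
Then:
No Solution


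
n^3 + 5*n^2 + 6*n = n*(n + 2)*(n + 3)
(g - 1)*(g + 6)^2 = g^3 + 11*g^2 + 24*g - 36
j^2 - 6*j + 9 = (j - 3)^2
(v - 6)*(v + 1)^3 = v^4 - 3*v^3 - 15*v^2 - 17*v - 6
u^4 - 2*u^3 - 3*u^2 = u^2*(u - 3)*(u + 1)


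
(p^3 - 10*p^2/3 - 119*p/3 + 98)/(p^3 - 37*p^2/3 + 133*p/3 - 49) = (p + 6)/(p - 3)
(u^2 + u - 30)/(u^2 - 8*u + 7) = (u^2 + u - 30)/(u^2 - 8*u + 7)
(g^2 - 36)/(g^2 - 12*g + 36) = (g + 6)/(g - 6)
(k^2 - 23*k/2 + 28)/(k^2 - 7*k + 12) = (k^2 - 23*k/2 + 28)/(k^2 - 7*k + 12)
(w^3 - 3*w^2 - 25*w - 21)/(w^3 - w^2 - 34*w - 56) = (w^2 + 4*w + 3)/(w^2 + 6*w + 8)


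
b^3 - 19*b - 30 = (b - 5)*(b + 2)*(b + 3)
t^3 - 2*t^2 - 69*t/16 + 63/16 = (t - 3)*(t - 3/4)*(t + 7/4)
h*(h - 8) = h^2 - 8*h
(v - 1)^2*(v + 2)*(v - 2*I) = v^4 - 2*I*v^3 - 3*v^2 + 2*v + 6*I*v - 4*I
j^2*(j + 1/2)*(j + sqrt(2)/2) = j^4 + j^3/2 + sqrt(2)*j^3/2 + sqrt(2)*j^2/4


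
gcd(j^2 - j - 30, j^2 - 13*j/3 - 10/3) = 1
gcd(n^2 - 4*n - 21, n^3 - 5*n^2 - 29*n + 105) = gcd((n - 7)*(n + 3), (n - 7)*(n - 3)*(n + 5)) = n - 7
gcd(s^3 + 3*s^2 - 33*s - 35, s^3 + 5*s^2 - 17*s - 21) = s^2 + 8*s + 7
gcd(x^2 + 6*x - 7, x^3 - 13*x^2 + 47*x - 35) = x - 1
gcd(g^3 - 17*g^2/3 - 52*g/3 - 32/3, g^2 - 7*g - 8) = g^2 - 7*g - 8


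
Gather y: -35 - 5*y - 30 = -5*y - 65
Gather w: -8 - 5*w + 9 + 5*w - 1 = 0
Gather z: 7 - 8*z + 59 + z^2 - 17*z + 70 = z^2 - 25*z + 136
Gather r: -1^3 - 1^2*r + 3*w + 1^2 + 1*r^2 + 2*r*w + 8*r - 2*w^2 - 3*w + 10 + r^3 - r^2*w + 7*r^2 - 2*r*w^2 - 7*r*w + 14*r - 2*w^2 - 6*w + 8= r^3 + r^2*(8 - w) + r*(-2*w^2 - 5*w + 21) - 4*w^2 - 6*w + 18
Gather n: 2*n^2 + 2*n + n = 2*n^2 + 3*n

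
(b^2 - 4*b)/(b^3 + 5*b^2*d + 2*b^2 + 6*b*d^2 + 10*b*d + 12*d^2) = b*(b - 4)/(b^3 + 5*b^2*d + 2*b^2 + 6*b*d^2 + 10*b*d + 12*d^2)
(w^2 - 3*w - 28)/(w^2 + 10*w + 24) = (w - 7)/(w + 6)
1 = 1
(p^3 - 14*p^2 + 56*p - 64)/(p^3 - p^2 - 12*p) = (p^2 - 10*p + 16)/(p*(p + 3))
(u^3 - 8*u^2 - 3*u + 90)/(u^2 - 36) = (u^2 - 2*u - 15)/(u + 6)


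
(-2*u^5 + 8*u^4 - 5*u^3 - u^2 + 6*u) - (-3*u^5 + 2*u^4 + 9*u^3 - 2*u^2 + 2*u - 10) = u^5 + 6*u^4 - 14*u^3 + u^2 + 4*u + 10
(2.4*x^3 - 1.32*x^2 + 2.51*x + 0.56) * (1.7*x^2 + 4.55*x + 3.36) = 4.08*x^5 + 8.676*x^4 + 6.325*x^3 + 7.9373*x^2 + 10.9816*x + 1.8816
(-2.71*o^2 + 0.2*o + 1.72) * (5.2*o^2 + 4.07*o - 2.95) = -14.092*o^4 - 9.9897*o^3 + 17.7525*o^2 + 6.4104*o - 5.074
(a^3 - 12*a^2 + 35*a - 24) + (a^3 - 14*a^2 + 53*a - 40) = 2*a^3 - 26*a^2 + 88*a - 64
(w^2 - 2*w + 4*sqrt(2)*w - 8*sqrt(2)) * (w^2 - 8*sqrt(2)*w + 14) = w^4 - 4*sqrt(2)*w^3 - 2*w^3 - 50*w^2 + 8*sqrt(2)*w^2 + 56*sqrt(2)*w + 100*w - 112*sqrt(2)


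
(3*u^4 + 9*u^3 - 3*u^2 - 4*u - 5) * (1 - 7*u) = -21*u^5 - 60*u^4 + 30*u^3 + 25*u^2 + 31*u - 5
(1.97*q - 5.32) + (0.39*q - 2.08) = 2.36*q - 7.4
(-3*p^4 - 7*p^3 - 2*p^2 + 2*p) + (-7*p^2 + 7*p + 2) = -3*p^4 - 7*p^3 - 9*p^2 + 9*p + 2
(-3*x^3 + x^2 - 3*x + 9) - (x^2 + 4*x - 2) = -3*x^3 - 7*x + 11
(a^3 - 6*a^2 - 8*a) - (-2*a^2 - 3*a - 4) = a^3 - 4*a^2 - 5*a + 4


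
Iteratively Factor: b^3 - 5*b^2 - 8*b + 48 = (b - 4)*(b^2 - b - 12) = (b - 4)*(b + 3)*(b - 4)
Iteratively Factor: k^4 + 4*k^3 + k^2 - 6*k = (k - 1)*(k^3 + 5*k^2 + 6*k) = (k - 1)*(k + 3)*(k^2 + 2*k) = (k - 1)*(k + 2)*(k + 3)*(k)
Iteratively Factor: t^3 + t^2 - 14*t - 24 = (t + 2)*(t^2 - t - 12) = (t - 4)*(t + 2)*(t + 3)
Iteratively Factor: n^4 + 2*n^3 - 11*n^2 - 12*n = (n)*(n^3 + 2*n^2 - 11*n - 12) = n*(n + 1)*(n^2 + n - 12) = n*(n + 1)*(n + 4)*(n - 3)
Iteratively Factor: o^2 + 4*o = (o)*(o + 4)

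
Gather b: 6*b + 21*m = 6*b + 21*m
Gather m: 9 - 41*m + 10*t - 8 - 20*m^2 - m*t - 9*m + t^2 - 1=-20*m^2 + m*(-t - 50) + t^2 + 10*t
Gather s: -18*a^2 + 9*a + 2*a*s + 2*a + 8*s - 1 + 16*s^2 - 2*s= -18*a^2 + 11*a + 16*s^2 + s*(2*a + 6) - 1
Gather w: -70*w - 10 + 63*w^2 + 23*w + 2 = 63*w^2 - 47*w - 8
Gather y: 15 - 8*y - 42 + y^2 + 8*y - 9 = y^2 - 36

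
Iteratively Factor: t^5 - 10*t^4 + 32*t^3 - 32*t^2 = (t - 4)*(t^4 - 6*t^3 + 8*t^2) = (t - 4)^2*(t^3 - 2*t^2) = t*(t - 4)^2*(t^2 - 2*t) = t^2*(t - 4)^2*(t - 2)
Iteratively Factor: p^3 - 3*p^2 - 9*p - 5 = (p - 5)*(p^2 + 2*p + 1) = (p - 5)*(p + 1)*(p + 1)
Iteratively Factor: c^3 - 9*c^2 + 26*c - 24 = (c - 2)*(c^2 - 7*c + 12) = (c - 3)*(c - 2)*(c - 4)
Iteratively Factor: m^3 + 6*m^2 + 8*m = (m + 2)*(m^2 + 4*m) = (m + 2)*(m + 4)*(m)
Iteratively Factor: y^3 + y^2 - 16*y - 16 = (y + 4)*(y^2 - 3*y - 4) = (y + 1)*(y + 4)*(y - 4)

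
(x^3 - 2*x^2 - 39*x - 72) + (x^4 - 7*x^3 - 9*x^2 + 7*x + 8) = x^4 - 6*x^3 - 11*x^2 - 32*x - 64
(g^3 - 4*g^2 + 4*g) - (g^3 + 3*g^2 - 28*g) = -7*g^2 + 32*g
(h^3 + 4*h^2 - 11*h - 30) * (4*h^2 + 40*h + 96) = 4*h^5 + 56*h^4 + 212*h^3 - 176*h^2 - 2256*h - 2880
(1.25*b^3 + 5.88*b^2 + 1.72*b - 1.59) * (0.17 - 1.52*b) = -1.9*b^4 - 8.7251*b^3 - 1.6148*b^2 + 2.7092*b - 0.2703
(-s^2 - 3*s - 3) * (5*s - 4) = -5*s^3 - 11*s^2 - 3*s + 12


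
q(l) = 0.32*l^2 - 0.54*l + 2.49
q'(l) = 0.64*l - 0.54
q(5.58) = 9.44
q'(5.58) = 3.03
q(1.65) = 2.47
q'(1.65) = 0.52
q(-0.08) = 2.54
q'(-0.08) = -0.59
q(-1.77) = 4.45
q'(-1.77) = -1.67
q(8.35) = 20.29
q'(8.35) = 4.80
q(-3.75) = 9.02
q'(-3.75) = -2.94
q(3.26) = 4.13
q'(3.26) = 1.55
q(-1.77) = 4.45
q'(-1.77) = -1.67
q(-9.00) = 33.27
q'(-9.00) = -6.30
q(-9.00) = 33.27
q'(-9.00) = -6.30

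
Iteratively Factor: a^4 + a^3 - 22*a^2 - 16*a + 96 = (a - 4)*(a^3 + 5*a^2 - 2*a - 24) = (a - 4)*(a + 4)*(a^2 + a - 6) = (a - 4)*(a + 3)*(a + 4)*(a - 2)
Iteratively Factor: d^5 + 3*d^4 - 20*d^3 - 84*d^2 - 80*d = (d)*(d^4 + 3*d^3 - 20*d^2 - 84*d - 80) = d*(d + 2)*(d^3 + d^2 - 22*d - 40) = d*(d + 2)*(d + 4)*(d^2 - 3*d - 10) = d*(d - 5)*(d + 2)*(d + 4)*(d + 2)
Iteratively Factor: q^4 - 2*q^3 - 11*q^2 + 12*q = (q - 4)*(q^3 + 2*q^2 - 3*q) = (q - 4)*(q - 1)*(q^2 + 3*q) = q*(q - 4)*(q - 1)*(q + 3)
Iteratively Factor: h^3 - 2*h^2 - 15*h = (h - 5)*(h^2 + 3*h) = (h - 5)*(h + 3)*(h)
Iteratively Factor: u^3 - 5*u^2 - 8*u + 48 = (u - 4)*(u^2 - u - 12) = (u - 4)^2*(u + 3)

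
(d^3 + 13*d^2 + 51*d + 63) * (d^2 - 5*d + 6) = d^5 + 8*d^4 - 8*d^3 - 114*d^2 - 9*d + 378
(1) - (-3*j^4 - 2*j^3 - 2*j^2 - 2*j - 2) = 3*j^4 + 2*j^3 + 2*j^2 + 2*j + 3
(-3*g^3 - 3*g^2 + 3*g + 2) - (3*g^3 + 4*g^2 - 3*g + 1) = -6*g^3 - 7*g^2 + 6*g + 1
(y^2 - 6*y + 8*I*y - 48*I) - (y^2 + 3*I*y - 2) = -6*y + 5*I*y + 2 - 48*I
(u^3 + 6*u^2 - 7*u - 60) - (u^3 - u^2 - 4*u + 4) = 7*u^2 - 3*u - 64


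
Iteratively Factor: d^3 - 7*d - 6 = (d + 1)*(d^2 - d - 6) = (d - 3)*(d + 1)*(d + 2)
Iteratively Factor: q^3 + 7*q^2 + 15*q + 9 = (q + 3)*(q^2 + 4*q + 3) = (q + 3)^2*(q + 1)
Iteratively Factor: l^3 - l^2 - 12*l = (l)*(l^2 - l - 12) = l*(l - 4)*(l + 3)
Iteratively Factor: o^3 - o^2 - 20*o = (o)*(o^2 - o - 20) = o*(o + 4)*(o - 5)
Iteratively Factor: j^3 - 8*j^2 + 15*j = (j)*(j^2 - 8*j + 15) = j*(j - 3)*(j - 5)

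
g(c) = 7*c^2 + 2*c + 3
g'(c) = 14*c + 2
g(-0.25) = 2.94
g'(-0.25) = -1.50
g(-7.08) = 339.72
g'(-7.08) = -97.12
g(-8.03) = 438.31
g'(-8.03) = -110.42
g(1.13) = 14.20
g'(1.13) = 17.82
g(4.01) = 123.58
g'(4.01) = 58.14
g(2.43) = 49.19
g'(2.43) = 36.02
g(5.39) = 217.14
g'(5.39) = 77.46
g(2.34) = 46.01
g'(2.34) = 34.76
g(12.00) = 1035.00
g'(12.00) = 170.00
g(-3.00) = 60.00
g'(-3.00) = -40.00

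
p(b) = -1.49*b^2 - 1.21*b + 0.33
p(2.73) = -14.08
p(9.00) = -131.25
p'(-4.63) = 12.59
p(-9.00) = -109.47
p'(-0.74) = 1.00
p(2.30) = -10.34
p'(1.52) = -5.74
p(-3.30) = -11.90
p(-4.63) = -26.01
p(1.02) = -2.45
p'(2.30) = -8.06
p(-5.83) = -43.26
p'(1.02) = -4.25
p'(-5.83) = 16.16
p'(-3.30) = 8.62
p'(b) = -2.98*b - 1.21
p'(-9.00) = 25.61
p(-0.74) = 0.41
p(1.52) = -4.95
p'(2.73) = -9.35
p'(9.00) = -28.03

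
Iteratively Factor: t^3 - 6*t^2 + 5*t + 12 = (t - 4)*(t^2 - 2*t - 3) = (t - 4)*(t - 3)*(t + 1)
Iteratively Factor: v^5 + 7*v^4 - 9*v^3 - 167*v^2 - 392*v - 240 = (v + 1)*(v^4 + 6*v^3 - 15*v^2 - 152*v - 240) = (v - 5)*(v + 1)*(v^3 + 11*v^2 + 40*v + 48) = (v - 5)*(v + 1)*(v + 3)*(v^2 + 8*v + 16) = (v - 5)*(v + 1)*(v + 3)*(v + 4)*(v + 4)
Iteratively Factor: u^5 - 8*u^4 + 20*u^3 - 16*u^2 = (u - 2)*(u^4 - 6*u^3 + 8*u^2) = (u - 2)^2*(u^3 - 4*u^2) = u*(u - 2)^2*(u^2 - 4*u) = u*(u - 4)*(u - 2)^2*(u)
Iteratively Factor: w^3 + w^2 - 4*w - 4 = (w - 2)*(w^2 + 3*w + 2) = (w - 2)*(w + 1)*(w + 2)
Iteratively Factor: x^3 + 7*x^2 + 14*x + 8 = (x + 1)*(x^2 + 6*x + 8) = (x + 1)*(x + 4)*(x + 2)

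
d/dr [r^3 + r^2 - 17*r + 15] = 3*r^2 + 2*r - 17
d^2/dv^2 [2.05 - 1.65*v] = 0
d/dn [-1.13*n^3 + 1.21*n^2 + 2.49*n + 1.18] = -3.39*n^2 + 2.42*n + 2.49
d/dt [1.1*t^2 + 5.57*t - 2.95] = 2.2*t + 5.57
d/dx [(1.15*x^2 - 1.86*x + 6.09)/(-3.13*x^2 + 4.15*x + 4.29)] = (-1.0493*x^2 + 47.9904*x - 33.2529)/(9.7969*x^4 - 25.979*x^3 - 9.6329*x^2 + 35.607*x + 18.4041)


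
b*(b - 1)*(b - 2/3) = b^3 - 5*b^2/3 + 2*b/3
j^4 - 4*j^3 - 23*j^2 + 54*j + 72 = (j - 6)*(j - 3)*(j + 1)*(j + 4)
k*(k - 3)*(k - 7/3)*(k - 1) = k^4 - 19*k^3/3 + 37*k^2/3 - 7*k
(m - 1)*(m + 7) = m^2 + 6*m - 7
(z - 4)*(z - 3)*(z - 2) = z^3 - 9*z^2 + 26*z - 24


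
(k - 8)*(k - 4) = k^2 - 12*k + 32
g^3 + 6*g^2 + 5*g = g*(g + 1)*(g + 5)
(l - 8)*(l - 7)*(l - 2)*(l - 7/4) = l^4 - 75*l^3/4 + 463*l^2/4 - 525*l/2 + 196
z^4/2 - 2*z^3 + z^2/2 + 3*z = z*(z/2 + 1/2)*(z - 3)*(z - 2)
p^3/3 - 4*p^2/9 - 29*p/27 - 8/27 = (p/3 + 1/3)*(p - 8/3)*(p + 1/3)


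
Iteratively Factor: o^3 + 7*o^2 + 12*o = (o + 4)*(o^2 + 3*o) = (o + 3)*(o + 4)*(o)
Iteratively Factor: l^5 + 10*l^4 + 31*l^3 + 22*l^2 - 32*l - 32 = (l + 2)*(l^4 + 8*l^3 + 15*l^2 - 8*l - 16) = (l + 2)*(l + 4)*(l^3 + 4*l^2 - l - 4) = (l - 1)*(l + 2)*(l + 4)*(l^2 + 5*l + 4) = (l - 1)*(l + 2)*(l + 4)^2*(l + 1)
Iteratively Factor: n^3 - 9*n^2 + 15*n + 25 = (n + 1)*(n^2 - 10*n + 25) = (n - 5)*(n + 1)*(n - 5)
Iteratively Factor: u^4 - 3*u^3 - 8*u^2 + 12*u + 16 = (u + 1)*(u^3 - 4*u^2 - 4*u + 16) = (u - 2)*(u + 1)*(u^2 - 2*u - 8) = (u - 2)*(u + 1)*(u + 2)*(u - 4)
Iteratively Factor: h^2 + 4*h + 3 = (h + 3)*(h + 1)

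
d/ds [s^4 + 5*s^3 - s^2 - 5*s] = 4*s^3 + 15*s^2 - 2*s - 5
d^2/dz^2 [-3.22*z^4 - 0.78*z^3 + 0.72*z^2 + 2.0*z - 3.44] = -38.64*z^2 - 4.68*z + 1.44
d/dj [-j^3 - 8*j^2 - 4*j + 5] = -3*j^2 - 16*j - 4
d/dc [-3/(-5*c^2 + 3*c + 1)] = 3*(3 - 10*c)/(-5*c^2 + 3*c + 1)^2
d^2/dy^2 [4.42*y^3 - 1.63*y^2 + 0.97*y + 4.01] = 26.52*y - 3.26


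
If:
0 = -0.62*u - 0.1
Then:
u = -0.16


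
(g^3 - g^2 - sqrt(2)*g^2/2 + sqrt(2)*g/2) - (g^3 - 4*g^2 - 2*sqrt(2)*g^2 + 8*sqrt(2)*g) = 3*sqrt(2)*g^2/2 + 3*g^2 - 15*sqrt(2)*g/2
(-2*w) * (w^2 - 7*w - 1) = -2*w^3 + 14*w^2 + 2*w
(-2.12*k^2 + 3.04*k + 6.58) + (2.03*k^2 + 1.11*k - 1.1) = -0.0900000000000003*k^2 + 4.15*k + 5.48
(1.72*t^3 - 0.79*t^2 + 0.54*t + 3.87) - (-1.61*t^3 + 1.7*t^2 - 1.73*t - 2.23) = 3.33*t^3 - 2.49*t^2 + 2.27*t + 6.1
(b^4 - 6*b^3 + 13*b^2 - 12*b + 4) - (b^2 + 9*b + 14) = b^4 - 6*b^3 + 12*b^2 - 21*b - 10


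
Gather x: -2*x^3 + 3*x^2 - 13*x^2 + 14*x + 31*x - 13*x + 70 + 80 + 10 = -2*x^3 - 10*x^2 + 32*x + 160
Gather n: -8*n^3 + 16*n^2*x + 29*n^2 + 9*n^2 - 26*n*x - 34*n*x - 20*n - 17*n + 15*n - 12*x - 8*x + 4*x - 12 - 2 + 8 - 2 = -8*n^3 + n^2*(16*x + 38) + n*(-60*x - 22) - 16*x - 8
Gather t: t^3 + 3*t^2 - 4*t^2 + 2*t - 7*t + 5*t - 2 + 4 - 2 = t^3 - t^2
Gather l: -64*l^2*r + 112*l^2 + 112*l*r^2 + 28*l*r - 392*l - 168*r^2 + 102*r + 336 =l^2*(112 - 64*r) + l*(112*r^2 + 28*r - 392) - 168*r^2 + 102*r + 336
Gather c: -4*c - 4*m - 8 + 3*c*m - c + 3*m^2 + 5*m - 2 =c*(3*m - 5) + 3*m^2 + m - 10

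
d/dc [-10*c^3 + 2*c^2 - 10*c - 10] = -30*c^2 + 4*c - 10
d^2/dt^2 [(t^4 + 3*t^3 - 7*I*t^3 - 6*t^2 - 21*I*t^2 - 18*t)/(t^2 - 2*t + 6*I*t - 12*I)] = (2*t^6 + t^5*(-12 + 36*I) + t^4*(-192 - 216*I) + t^3*(480 + 748*I) + t^2*(2088 - 3024*I) + t*(-2592 + 4752*I) + 4320 + 6912*I)/(t^6 + t^5*(-6 + 18*I) + t^4*(-96 - 108*I) + 640*t^3 + t^2*(-1296 + 1152*I) + t*(864 - 2592*I) + 1728*I)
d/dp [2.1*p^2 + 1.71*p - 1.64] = 4.2*p + 1.71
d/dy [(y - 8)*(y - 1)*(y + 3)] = 3*y^2 - 12*y - 19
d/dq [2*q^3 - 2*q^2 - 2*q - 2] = 6*q^2 - 4*q - 2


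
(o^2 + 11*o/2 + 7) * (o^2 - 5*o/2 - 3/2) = o^4 + 3*o^3 - 33*o^2/4 - 103*o/4 - 21/2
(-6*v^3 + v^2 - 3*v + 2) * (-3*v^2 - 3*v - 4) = 18*v^5 + 15*v^4 + 30*v^3 - v^2 + 6*v - 8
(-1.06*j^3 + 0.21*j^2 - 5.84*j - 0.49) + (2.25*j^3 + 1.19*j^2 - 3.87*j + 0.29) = 1.19*j^3 + 1.4*j^2 - 9.71*j - 0.2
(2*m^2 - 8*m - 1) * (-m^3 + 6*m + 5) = -2*m^5 + 8*m^4 + 13*m^3 - 38*m^2 - 46*m - 5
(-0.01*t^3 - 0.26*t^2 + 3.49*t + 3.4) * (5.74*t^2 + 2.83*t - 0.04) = -0.0574*t^5 - 1.5207*t^4 + 19.2972*t^3 + 29.4031*t^2 + 9.4824*t - 0.136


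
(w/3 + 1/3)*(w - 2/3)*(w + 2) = w^3/3 + 7*w^2/9 - 4/9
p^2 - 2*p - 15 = (p - 5)*(p + 3)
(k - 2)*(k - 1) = k^2 - 3*k + 2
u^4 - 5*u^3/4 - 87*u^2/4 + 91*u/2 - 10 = (u - 4)*(u - 2)*(u - 1/4)*(u + 5)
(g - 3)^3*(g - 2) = g^4 - 11*g^3 + 45*g^2 - 81*g + 54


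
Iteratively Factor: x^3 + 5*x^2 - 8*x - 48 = (x - 3)*(x^2 + 8*x + 16) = (x - 3)*(x + 4)*(x + 4)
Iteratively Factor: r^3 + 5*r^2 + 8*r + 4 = (r + 2)*(r^2 + 3*r + 2) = (r + 1)*(r + 2)*(r + 2)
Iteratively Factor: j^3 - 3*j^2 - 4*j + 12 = (j - 2)*(j^2 - j - 6) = (j - 3)*(j - 2)*(j + 2)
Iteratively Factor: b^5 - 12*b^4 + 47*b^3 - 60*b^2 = (b - 5)*(b^4 - 7*b^3 + 12*b^2) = b*(b - 5)*(b^3 - 7*b^2 + 12*b) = b^2*(b - 5)*(b^2 - 7*b + 12) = b^2*(b - 5)*(b - 4)*(b - 3)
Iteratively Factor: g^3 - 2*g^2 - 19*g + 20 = (g - 5)*(g^2 + 3*g - 4) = (g - 5)*(g - 1)*(g + 4)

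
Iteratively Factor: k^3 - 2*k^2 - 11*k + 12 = (k + 3)*(k^2 - 5*k + 4) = (k - 4)*(k + 3)*(k - 1)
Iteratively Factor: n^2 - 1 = (n - 1)*(n + 1)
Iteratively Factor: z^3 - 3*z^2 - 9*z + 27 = (z - 3)*(z^2 - 9) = (z - 3)^2*(z + 3)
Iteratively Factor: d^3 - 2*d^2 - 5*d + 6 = (d - 1)*(d^2 - d - 6) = (d - 3)*(d - 1)*(d + 2)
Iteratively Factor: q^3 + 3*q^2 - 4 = (q - 1)*(q^2 + 4*q + 4) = (q - 1)*(q + 2)*(q + 2)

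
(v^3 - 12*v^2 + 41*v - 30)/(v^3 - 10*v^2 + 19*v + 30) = (v - 1)/(v + 1)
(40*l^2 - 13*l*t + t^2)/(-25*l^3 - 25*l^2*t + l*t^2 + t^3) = (-8*l + t)/(5*l^2 + 6*l*t + t^2)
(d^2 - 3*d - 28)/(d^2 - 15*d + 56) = (d + 4)/(d - 8)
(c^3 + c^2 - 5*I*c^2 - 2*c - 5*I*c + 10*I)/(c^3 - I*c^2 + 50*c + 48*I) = (c^3 + c^2*(1 - 5*I) - c*(2 + 5*I) + 10*I)/(c^3 - I*c^2 + 50*c + 48*I)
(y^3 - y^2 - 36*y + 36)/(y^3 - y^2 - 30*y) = (y^2 + 5*y - 6)/(y*(y + 5))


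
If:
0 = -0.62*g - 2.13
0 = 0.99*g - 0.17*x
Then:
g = -3.44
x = -20.01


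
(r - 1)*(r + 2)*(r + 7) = r^3 + 8*r^2 + 5*r - 14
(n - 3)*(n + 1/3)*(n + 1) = n^3 - 5*n^2/3 - 11*n/3 - 1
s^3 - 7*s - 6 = (s - 3)*(s + 1)*(s + 2)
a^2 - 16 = (a - 4)*(a + 4)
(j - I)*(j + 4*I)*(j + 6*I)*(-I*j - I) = -I*j^4 + 9*j^3 - I*j^3 + 9*j^2 + 14*I*j^2 + 24*j + 14*I*j + 24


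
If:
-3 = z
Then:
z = -3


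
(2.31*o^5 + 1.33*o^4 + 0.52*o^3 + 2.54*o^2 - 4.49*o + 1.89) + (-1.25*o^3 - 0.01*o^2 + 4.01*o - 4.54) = 2.31*o^5 + 1.33*o^4 - 0.73*o^3 + 2.53*o^2 - 0.48*o - 2.65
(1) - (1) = 0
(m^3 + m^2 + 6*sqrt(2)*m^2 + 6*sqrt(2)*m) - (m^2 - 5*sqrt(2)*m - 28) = m^3 + 6*sqrt(2)*m^2 + 11*sqrt(2)*m + 28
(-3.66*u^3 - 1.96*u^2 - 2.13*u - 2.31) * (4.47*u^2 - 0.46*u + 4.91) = -16.3602*u^5 - 7.0776*u^4 - 26.5901*u^3 - 18.9695*u^2 - 9.3957*u - 11.3421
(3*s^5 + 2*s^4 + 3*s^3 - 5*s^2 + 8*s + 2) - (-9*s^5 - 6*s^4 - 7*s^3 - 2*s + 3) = 12*s^5 + 8*s^4 + 10*s^3 - 5*s^2 + 10*s - 1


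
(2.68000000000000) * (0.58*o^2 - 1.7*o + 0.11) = 1.5544*o^2 - 4.556*o + 0.2948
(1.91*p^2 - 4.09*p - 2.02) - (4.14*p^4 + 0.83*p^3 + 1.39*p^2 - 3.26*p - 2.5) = -4.14*p^4 - 0.83*p^3 + 0.52*p^2 - 0.83*p + 0.48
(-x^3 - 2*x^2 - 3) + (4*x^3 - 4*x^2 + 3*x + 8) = 3*x^3 - 6*x^2 + 3*x + 5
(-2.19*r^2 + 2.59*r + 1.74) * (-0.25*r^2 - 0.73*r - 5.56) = 0.5475*r^4 + 0.9512*r^3 + 9.8507*r^2 - 15.6706*r - 9.6744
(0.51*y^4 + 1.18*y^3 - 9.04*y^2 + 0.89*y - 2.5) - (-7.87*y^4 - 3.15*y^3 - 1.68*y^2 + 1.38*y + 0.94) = 8.38*y^4 + 4.33*y^3 - 7.36*y^2 - 0.49*y - 3.44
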